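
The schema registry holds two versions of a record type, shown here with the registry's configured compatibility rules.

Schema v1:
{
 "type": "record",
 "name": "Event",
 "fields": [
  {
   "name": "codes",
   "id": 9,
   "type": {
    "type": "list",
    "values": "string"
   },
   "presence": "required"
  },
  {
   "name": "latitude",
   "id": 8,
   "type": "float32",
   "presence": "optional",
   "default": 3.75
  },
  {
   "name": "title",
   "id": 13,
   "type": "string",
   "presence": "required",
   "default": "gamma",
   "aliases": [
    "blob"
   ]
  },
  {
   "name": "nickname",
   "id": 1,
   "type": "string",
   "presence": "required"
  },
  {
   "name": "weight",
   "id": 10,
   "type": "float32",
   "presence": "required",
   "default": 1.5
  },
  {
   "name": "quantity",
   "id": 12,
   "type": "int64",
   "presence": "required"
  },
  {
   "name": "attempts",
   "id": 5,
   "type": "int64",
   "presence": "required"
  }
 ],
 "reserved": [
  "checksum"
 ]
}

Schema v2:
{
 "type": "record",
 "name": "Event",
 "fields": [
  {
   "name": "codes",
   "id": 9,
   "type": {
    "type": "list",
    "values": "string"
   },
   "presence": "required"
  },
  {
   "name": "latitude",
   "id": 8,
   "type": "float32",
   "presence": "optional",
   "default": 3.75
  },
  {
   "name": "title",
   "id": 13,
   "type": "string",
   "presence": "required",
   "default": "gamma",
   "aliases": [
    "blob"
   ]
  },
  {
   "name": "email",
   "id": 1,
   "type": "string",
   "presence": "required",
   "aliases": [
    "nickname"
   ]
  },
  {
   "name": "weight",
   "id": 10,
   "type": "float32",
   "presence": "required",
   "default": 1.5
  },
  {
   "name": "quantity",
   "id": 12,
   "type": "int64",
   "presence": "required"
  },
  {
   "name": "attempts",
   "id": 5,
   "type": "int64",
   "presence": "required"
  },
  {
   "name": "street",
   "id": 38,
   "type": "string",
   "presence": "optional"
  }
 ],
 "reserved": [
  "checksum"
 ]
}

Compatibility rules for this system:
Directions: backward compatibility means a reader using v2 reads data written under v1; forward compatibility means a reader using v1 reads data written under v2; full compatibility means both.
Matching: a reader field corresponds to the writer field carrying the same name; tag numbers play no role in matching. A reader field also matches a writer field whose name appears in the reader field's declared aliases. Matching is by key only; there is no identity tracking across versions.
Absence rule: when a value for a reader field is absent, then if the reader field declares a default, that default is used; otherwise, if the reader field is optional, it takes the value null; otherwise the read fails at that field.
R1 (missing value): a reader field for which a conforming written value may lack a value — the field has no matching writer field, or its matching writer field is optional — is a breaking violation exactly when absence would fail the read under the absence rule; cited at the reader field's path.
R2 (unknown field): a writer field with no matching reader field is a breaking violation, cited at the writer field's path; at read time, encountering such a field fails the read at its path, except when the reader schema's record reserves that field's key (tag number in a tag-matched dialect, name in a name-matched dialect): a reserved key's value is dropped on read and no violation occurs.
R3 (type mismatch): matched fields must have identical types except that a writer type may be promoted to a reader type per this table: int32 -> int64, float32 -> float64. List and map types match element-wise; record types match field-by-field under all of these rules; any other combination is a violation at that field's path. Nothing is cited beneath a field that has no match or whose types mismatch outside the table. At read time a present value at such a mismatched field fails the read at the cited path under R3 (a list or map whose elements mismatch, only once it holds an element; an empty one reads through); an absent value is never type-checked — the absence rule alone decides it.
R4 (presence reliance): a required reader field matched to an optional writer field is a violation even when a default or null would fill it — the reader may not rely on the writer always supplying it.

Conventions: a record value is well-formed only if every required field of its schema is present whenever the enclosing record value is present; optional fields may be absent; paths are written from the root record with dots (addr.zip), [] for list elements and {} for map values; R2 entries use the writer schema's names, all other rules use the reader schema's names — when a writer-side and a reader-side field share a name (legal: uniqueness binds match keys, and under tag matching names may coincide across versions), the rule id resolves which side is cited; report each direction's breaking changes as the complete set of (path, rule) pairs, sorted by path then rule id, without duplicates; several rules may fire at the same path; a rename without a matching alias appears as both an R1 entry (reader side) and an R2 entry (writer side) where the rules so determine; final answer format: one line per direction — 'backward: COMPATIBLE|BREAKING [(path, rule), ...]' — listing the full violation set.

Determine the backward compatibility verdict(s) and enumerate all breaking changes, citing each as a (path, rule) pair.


backward: COMPATIBLE []

each type pair in Event: writer, then reader
backward pass over Event, reader schema v2, writer schema v1:
  writer required, list<string> -> list<string>: reader codes maps from writer codes
  writer optional, float32 -> float32: reader latitude maps from writer latitude
  writer required, string -> string: reader title maps from writer title
  writer required, string -> string: reader email maps from writer nickname
  writer required, float32 -> float32: reader weight maps from writer weight
  writer required, int64 -> int64: reader quantity maps from writer quantity
  writer required, int64 -> int64: reader attempts maps from writer attempts
  street: no writer match
  => backward: COMPATIBLE
remaining Event differences; none change what is asked:
  renamed field nickname to email in record Event (alias nickname declared on the renamed field) -> affects forward compatibility only, which is not asked
  added field street to record Event: optional string, tag 38 (in v2 it sits last) -> affects forward compatibility only, which is not asked


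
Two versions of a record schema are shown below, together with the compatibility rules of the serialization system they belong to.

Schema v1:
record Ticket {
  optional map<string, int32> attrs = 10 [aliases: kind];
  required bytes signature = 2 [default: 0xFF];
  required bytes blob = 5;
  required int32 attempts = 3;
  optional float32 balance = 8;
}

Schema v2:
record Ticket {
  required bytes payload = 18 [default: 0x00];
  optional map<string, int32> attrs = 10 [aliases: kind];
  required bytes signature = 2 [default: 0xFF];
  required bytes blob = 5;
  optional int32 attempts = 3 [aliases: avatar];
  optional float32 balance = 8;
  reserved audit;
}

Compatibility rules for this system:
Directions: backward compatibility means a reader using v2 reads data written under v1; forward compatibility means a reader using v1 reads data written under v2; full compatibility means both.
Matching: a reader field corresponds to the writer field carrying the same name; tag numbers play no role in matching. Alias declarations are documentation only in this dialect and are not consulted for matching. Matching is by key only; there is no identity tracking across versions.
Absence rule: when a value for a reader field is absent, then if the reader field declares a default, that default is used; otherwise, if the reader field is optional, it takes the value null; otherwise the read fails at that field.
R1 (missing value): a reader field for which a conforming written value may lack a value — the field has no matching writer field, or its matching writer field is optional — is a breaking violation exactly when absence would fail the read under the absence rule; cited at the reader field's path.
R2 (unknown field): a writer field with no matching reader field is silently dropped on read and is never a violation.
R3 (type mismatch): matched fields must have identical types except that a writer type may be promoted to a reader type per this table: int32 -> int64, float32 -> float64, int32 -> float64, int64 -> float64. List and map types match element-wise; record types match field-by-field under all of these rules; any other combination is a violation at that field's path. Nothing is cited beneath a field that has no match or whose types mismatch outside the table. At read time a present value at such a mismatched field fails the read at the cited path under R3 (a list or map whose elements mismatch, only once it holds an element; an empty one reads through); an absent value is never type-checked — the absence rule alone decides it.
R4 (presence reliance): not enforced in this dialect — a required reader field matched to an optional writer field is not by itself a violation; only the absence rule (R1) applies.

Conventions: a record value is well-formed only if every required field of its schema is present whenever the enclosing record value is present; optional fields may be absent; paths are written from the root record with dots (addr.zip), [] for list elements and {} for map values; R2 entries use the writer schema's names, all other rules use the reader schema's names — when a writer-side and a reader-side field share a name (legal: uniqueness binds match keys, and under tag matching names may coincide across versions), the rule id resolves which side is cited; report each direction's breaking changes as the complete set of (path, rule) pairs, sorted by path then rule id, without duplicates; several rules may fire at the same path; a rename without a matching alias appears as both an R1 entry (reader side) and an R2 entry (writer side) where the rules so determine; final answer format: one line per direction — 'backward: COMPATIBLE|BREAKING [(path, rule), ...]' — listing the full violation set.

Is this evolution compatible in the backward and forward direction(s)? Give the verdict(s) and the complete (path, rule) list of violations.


backward: COMPATIBLE []; forward: BREAKING [(attempts, R1)]

each type pair in Ticket: writer, then reader
checking backward for Ticket: reader v2 against writer v1:
  payload: no writer-side match
  attrs: paired with writer attrs (map<string, int32> -> map<string, int32>; writer optional)
  signature: paired with writer signature (bytes -> bytes; writer required)
  blob: paired with writer blob (bytes -> bytes; writer required)
  attempts: paired with writer attempts (int32 -> int32; writer required)
  balance: paired with writer balance (float32 -> float32; writer optional)
  => backward: COMPATIBLE
checking forward for Ticket: reader v1 against writer v2:
  attrs: paired with writer attrs (map<string, int32> -> map<string, int32>; writer optional)
  signature: paired with writer signature (bytes -> bytes; writer required)
  blob: paired with writer blob (bytes -> bytes; writer required)
  attempts: paired with writer attempts (int32 -> int32; writer optional)
  balance: paired with writer balance (float32 -> float32; writer optional)
  leftover writer field: payload
  violation R1 at attempts
  => forward verdict for Ticket: BREAKING, 1 violation(s)


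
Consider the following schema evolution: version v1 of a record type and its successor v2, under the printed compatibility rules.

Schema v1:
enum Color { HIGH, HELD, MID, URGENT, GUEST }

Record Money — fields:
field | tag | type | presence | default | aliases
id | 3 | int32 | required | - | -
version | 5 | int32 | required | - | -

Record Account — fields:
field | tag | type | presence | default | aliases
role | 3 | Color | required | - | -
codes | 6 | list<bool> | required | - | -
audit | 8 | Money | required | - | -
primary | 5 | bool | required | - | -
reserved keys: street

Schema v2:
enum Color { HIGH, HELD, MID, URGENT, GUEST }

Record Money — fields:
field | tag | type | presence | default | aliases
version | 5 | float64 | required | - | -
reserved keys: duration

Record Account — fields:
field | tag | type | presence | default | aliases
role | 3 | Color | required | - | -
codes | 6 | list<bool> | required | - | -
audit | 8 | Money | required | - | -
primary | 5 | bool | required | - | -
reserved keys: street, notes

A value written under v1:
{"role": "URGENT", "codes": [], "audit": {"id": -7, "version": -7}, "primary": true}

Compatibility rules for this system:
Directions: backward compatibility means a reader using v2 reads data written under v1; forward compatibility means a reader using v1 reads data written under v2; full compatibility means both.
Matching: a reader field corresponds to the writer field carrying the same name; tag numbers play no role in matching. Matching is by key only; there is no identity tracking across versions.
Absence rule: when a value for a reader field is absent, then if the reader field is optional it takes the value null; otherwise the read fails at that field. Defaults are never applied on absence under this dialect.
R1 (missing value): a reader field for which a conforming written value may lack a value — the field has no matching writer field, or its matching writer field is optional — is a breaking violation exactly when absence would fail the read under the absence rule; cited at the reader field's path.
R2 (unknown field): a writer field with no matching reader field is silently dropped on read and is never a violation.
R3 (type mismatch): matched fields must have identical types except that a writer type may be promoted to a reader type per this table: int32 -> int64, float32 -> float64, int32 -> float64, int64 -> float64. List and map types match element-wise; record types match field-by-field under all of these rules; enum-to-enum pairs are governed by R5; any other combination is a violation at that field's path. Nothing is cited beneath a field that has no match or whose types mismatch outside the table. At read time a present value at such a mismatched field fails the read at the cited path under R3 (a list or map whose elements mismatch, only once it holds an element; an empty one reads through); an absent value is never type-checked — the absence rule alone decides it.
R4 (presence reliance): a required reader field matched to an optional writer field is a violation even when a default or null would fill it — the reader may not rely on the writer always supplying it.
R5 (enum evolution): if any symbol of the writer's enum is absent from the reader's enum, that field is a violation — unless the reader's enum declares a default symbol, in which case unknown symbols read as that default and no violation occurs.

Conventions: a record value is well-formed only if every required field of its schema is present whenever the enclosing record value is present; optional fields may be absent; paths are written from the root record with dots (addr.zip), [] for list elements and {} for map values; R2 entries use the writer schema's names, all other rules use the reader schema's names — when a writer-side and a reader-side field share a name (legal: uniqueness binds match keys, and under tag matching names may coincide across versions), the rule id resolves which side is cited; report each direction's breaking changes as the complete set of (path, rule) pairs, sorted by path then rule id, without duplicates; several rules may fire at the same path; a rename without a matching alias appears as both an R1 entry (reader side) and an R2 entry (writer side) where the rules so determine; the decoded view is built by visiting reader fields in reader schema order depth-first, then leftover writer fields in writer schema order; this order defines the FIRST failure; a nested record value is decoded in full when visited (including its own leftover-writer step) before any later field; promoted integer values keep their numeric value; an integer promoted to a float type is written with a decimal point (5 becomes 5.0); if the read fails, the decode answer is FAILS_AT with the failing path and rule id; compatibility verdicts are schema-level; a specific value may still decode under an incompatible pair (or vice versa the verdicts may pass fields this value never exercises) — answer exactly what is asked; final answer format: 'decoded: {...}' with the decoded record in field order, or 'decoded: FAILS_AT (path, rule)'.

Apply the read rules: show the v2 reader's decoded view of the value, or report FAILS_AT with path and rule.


the writer's type comes first in each Account pair
migrating the Account value to v2:
  role := "URGENT"
  codes := []
  audit.version := -7.0 (int32 -> float64)
  writer audit.id: unknown -> dropped
  primary := true
  => decoded: {"role": "URGENT", "codes": [], "audit": {"version": -7.0}, "primary": true}
checking off the Account differences that do not matter here:
  field version in record Money: type int32 changed to float64 -> matters for Account compatibility verdicts, not for this value's decode

decoded: {"role": "URGENT", "codes": [], "audit": {"version": -7.0}, "primary": true}


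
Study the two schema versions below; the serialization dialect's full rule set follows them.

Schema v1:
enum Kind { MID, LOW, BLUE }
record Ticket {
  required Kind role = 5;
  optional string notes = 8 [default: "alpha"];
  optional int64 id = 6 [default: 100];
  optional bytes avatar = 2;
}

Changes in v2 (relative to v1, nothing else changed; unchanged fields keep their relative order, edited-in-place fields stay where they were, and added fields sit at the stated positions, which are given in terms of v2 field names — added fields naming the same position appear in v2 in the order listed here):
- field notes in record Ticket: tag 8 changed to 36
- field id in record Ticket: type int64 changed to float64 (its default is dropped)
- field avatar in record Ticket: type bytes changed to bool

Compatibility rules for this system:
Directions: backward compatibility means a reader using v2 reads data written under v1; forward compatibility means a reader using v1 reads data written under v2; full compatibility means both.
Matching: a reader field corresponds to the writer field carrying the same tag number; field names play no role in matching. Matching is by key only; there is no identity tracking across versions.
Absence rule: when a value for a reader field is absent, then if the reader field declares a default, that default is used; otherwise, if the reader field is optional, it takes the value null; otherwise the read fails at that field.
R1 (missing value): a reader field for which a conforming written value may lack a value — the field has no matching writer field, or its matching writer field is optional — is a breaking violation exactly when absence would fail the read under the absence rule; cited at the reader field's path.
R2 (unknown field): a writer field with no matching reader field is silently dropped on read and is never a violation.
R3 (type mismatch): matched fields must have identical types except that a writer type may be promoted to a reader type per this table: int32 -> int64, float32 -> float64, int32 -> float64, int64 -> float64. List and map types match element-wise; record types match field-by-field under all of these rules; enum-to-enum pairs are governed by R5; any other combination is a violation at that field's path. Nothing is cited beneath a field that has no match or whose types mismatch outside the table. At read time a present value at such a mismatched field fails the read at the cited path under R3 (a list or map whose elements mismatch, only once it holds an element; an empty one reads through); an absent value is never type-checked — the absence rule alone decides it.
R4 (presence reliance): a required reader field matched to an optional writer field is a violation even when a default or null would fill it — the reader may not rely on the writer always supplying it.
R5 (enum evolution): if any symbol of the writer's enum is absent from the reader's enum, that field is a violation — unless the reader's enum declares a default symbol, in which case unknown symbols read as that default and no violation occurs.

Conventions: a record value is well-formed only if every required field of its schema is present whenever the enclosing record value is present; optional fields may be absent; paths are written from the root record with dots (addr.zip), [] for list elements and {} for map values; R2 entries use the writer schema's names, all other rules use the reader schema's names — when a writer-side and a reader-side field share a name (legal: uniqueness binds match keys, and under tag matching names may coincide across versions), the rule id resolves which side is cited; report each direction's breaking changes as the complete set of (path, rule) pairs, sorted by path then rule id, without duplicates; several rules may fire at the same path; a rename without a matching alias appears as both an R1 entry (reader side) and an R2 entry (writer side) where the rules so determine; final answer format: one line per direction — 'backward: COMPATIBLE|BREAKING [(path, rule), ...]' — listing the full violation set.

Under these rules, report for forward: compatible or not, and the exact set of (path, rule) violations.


forward: BREAKING [(avatar, R3), (id, R3)]

each type pair in Ticket: writer, then reader
forward analysis of Ticket with v1 as reader and v2 as writer:
  writer required, Kind -> Kind: reader role maps from writer role
  notes: no writer match
  writer optional, float64 -> int64: reader id maps from writer id
  writer optional, bool -> bytes: reader avatar maps from writer avatar
  notes (writer side), unknown to reader
  R3 fires at avatar
  R3 fires at id
  forward on Ticket therefore BREAKING (2)
remaining Ticket differences; none change what is asked:
  field notes in record Ticket: tag 8 changed to 36 -> inert for the asked Ticket verdict: nothing fires


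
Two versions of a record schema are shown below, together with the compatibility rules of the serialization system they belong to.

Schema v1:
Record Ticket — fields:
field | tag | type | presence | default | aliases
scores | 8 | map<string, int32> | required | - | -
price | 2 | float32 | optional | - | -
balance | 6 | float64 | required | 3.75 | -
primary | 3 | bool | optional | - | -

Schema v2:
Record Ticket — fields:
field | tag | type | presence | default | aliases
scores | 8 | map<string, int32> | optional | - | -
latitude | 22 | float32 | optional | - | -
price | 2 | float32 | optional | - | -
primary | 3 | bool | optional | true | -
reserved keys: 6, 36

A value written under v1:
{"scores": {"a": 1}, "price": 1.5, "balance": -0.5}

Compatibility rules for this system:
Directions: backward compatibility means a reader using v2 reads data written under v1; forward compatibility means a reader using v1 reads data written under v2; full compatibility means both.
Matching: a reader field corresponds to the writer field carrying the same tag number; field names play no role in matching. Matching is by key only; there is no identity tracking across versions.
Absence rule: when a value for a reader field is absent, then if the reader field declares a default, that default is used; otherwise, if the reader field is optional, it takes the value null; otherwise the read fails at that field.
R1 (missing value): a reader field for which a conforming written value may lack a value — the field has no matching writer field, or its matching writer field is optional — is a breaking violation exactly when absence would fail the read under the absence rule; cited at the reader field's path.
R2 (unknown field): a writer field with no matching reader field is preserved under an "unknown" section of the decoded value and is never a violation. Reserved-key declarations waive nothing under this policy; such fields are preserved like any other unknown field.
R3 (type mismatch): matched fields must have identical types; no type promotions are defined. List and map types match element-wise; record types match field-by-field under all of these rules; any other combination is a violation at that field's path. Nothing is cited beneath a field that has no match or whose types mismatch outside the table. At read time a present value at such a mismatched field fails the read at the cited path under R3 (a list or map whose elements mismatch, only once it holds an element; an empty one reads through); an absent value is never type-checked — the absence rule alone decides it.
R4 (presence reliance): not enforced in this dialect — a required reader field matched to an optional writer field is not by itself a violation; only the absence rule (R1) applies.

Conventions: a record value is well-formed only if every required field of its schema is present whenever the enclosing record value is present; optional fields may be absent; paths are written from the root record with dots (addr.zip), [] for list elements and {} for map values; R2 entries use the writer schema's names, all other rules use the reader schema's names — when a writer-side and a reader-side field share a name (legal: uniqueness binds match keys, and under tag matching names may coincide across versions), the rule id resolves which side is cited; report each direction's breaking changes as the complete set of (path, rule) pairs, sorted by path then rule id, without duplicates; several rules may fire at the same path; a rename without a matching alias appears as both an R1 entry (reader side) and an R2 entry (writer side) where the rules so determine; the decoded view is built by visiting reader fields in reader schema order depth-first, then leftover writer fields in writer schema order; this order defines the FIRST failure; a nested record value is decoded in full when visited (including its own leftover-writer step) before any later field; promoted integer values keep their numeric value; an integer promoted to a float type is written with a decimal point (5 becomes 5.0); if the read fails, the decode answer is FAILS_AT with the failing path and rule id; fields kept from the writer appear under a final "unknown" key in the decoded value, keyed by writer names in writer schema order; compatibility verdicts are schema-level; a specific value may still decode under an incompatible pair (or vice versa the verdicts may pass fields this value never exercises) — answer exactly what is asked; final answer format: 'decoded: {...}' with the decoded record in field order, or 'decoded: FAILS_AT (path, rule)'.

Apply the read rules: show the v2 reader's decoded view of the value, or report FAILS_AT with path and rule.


each type pair in Ticket: writer, then reader
decode (reader v2):
  scores := {"a": 1}
  latitude := null (not supplied -> null)
  price := 1.5
  primary := true (no value, default fills)
  writer balance: kept under "unknown"
  => decoded: {"scores": {"a": 1}, "latitude": null, "price": 1.5, "primary": true, "unknown": {"balance": -0.5}}
remaining Ticket differences; none change what is asked:
  field scores in record Ticket: required changed to optional -> affects the rule determinations only; this particular Ticket value decodes identically

decoded: {"scores": {"a": 1}, "latitude": null, "price": 1.5, "primary": true, "unknown": {"balance": -0.5}}


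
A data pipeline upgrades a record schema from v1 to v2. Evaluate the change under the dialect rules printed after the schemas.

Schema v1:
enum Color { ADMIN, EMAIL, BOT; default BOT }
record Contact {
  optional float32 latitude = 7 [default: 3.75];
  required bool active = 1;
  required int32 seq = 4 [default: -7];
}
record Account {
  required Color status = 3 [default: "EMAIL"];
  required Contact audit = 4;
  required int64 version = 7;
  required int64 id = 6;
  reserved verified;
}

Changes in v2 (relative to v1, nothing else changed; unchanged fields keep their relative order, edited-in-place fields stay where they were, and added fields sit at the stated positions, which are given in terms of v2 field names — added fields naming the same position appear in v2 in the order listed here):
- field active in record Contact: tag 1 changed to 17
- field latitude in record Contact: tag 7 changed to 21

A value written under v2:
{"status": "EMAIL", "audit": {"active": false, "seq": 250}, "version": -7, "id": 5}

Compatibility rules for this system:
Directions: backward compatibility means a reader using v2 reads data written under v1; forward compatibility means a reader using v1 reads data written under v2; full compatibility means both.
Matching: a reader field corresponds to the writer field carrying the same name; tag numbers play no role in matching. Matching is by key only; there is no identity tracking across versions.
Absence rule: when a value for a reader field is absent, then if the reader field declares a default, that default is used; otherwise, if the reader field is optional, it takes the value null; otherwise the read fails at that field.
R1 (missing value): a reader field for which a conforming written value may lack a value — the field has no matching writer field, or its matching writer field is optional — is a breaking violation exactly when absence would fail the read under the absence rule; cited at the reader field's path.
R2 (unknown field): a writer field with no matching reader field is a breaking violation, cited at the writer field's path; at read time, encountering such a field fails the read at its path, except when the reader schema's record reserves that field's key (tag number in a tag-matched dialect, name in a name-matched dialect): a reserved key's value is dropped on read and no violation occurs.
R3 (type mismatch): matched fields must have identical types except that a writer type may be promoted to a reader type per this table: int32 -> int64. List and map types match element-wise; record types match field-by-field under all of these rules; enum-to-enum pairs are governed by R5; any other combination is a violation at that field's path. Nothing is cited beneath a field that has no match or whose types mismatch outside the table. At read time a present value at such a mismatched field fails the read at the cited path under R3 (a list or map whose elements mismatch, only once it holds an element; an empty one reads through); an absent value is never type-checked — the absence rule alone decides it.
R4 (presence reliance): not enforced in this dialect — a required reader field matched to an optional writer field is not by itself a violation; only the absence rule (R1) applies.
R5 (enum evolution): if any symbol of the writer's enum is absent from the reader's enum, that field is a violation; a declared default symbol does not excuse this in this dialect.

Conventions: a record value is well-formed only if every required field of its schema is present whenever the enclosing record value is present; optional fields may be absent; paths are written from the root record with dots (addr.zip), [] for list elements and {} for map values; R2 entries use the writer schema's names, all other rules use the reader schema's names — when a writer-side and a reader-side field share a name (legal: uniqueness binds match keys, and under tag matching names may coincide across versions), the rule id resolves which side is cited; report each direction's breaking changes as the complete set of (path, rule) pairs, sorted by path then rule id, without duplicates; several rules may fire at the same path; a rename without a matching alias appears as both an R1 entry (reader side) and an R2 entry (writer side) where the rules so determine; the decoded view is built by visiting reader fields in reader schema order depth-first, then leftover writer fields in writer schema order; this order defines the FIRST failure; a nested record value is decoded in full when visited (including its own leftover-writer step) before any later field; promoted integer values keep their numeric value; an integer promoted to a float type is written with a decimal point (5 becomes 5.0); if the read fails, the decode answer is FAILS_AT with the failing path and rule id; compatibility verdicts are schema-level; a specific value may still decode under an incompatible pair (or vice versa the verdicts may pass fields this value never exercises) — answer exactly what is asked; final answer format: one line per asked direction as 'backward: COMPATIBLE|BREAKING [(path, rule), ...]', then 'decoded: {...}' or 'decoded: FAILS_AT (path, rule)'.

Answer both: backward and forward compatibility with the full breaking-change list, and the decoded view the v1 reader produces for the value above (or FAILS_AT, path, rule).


backward: COMPATIBLE []; forward: COMPATIBLE []; decoded: {"status": "EMAIL", "audit": {"latitude": 3.75, "active": false, "seq": 250}, "version": -7, "id": 5}

the writer's type comes first in each Account pair
backward analysis of Account with v2 as reader and v1 as writer:
  Color -> Color, writer required: status aligns to status
  Contact -> Contact, writer required: audit aligns to audit
  int64 -> int64, writer required: version aligns to version
  int64 -> int64, writer required: id aligns to id
  float32 -> float32, writer optional: audit.latitude aligns to audit.latitude
  bool -> bool, writer required: audit.active aligns to audit.active
  int32 -> int32, writer required: audit.seq aligns to audit.seq
  nothing fires on Account: backward is COMPATIBLE
forward analysis of Account with v1 as reader and v2 as writer:
  Color -> Color, writer required: status aligns to status
  Contact -> Contact, writer required: audit aligns to audit
  int64 -> int64, writer required: version aligns to version
  int64 -> int64, writer required: id aligns to id
  float32 -> float32, writer optional: audit.latitude aligns to audit.latitude
  bool -> bool, writer required: audit.active aligns to audit.active
  int32 -> int32, writer required: audit.seq aligns to audit.seq
  nothing fires on Account: forward is COMPATIBLE
decode (reader v1):
  status := "EMAIL"
  audit.latitude := 3.75 (absent -> default)
  audit.active := false
  audit.seq := 250
  version := -7
  id := 5
  => decoded: {"status": "EMAIL", "audit": {"latitude": 3.75, "active": false, "seq": 250}, "version": -7, "id": 5}


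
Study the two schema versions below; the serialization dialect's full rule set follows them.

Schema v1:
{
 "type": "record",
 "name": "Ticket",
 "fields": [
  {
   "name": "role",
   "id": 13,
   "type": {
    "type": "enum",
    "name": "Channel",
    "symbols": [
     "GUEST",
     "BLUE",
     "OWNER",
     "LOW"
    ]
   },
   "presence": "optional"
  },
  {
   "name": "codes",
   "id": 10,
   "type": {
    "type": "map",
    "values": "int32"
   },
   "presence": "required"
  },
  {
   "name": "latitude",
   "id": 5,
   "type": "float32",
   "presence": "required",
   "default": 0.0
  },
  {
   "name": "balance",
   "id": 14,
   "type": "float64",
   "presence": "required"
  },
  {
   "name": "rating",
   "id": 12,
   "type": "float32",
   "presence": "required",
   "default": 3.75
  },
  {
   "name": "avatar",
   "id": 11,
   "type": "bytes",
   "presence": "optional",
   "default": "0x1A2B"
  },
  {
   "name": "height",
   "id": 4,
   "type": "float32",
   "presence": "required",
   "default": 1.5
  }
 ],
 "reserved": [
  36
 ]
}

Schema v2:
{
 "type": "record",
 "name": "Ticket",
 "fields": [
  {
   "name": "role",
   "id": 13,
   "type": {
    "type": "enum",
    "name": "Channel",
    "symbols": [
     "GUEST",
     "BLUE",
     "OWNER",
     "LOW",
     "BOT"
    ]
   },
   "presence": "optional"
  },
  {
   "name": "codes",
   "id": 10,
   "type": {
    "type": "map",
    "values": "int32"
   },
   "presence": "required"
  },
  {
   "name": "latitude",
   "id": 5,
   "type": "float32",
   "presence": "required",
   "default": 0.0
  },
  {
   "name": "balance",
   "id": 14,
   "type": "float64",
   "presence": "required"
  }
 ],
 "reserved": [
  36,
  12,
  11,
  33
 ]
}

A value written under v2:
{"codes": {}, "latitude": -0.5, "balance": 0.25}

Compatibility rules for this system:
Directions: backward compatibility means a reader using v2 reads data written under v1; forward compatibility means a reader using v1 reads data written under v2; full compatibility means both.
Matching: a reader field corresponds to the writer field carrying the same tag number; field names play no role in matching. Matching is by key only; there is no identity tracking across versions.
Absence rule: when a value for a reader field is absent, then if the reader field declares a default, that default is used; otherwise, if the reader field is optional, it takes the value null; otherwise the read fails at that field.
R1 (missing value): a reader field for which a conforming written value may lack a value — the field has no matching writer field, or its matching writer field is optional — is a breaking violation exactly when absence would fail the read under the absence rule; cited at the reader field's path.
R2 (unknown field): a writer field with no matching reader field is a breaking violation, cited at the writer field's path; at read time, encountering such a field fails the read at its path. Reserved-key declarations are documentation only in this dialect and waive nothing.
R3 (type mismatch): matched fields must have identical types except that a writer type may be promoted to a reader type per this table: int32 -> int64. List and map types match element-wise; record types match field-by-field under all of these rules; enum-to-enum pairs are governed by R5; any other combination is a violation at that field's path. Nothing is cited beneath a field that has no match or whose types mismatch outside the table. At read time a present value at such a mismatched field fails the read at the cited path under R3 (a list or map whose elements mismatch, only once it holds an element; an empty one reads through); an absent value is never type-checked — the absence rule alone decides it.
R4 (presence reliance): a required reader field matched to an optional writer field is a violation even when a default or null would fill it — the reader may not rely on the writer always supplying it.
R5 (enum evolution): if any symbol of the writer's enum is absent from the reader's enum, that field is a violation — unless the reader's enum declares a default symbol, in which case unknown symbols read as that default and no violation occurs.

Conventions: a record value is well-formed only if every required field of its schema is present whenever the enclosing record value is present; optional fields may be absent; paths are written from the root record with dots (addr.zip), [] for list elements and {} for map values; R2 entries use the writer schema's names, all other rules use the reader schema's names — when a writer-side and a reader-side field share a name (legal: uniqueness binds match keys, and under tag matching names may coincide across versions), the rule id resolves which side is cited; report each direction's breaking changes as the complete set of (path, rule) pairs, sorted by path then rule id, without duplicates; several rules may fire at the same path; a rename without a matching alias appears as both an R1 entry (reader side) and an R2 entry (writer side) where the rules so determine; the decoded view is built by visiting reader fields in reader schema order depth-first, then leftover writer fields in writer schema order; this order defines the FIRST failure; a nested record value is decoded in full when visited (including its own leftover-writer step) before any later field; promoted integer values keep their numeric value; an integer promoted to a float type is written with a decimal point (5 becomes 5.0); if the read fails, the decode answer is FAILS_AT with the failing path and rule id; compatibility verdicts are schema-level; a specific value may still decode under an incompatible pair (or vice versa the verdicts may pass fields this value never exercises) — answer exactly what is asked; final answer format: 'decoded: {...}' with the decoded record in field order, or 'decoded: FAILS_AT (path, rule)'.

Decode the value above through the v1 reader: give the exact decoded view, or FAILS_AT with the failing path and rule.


each type pair in Ticket: writer, then reader
decoding the Ticket value with the v1 reader:
  role := null (not supplied -> null)
  codes := {}
  latitude := -0.5
  balance := 0.25
  rating := 3.75 (no value, default fills)
  avatar := 0x1A2B (no value, default fills)
  height := 1.5 (no value, default fills)
  => decoded: {"role": null, "codes": {}, "latitude": -0.5, "balance": 0.25, "rating": 3.75, "avatar": 0x1A2B, "height": 1.5}
ruling out the remaining Ticket differences:
  removed field rating from record Ticket (its key 12 joins the reserved list) -> schema-level compatibility only; this Ticket value's decode is unchanged
  removed field avatar from record Ticket (its key 11 joins the reserved list) -> schema-level compatibility only; this Ticket value's decode is unchanged
  enum Channel (field role in record Ticket): symbol BOT added -> schema-level compatibility only; this Ticket value's decode is unchanged
  removed field height from record Ticket -> schema-level compatibility only; this Ticket value's decode is unchanged

decoded: {"role": null, "codes": {}, "latitude": -0.5, "balance": 0.25, "rating": 3.75, "avatar": 0x1A2B, "height": 1.5}
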